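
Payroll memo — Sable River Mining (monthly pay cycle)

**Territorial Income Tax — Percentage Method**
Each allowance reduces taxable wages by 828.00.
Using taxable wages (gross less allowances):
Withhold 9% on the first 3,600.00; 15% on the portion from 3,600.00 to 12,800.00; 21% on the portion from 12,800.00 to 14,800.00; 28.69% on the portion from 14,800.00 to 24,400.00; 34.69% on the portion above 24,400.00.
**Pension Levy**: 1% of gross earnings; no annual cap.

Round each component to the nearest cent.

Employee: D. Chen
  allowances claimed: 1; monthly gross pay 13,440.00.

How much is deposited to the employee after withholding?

11,629.80

Territorial Income Tax: taxable = 13,440.00 − 1×828.00 = 12,612.00
  324.00 + 15% × (12,612.00 − 3,600.00) = 324.00 + 15% × 9,012.00 = 1,675.80
Pension Levy: 1% × 13,440.00 = 134.40
Total withheld: 1,675.80 + 134.40 = 1,810.20
Net pay: 13,440.00 − 1,810.20 = 11,629.80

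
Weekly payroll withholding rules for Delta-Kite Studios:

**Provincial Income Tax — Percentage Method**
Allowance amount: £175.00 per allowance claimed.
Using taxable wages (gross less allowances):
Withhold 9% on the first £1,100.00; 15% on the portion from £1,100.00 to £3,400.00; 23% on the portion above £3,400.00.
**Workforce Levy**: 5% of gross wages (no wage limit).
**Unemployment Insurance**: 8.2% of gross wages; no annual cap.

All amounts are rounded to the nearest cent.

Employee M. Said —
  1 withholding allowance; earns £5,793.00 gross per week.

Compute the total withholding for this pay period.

£1,718.82

Provincial Income Tax: taxable = £5,793.00 − 1×£175.00 = £5,618.00
  £444.00 + 23% × (£5,618.00 − £3,400.00) = £444.00 + 23% × £2,218.00 = £954.14
Workforce Levy: 5% × £5,793.00 = £289.65
Unemployment Insurance: 8.2% × £5,793.00 = £475.03
Total: £954.14 + £289.65 + £475.03 = £1,718.82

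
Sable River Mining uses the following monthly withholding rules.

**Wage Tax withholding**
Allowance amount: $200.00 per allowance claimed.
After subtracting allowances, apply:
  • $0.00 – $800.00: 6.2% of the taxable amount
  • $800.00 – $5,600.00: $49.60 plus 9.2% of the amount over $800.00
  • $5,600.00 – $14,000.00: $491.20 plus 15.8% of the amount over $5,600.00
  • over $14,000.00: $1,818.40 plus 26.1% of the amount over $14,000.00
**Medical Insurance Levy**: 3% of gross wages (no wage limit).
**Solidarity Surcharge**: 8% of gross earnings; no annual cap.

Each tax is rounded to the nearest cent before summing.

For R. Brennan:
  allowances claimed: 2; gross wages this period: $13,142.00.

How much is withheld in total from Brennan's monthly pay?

Wage Tax: taxable = $13,142.00 − 2×$200.00 = $12,742.00
  $491.20 + 15.8% × ($12,742.00 − $5,600.00) = $491.20 + 15.8% × $7,142.00 = $1,619.64
Medical Insurance Levy: 3% × $13,142.00 = $394.26
Solidarity Surcharge: 8% × $13,142.00 = $1,051.36
Total: $1,619.64 + $394.26 + $1,051.36 = $3,065.26

$3,065.26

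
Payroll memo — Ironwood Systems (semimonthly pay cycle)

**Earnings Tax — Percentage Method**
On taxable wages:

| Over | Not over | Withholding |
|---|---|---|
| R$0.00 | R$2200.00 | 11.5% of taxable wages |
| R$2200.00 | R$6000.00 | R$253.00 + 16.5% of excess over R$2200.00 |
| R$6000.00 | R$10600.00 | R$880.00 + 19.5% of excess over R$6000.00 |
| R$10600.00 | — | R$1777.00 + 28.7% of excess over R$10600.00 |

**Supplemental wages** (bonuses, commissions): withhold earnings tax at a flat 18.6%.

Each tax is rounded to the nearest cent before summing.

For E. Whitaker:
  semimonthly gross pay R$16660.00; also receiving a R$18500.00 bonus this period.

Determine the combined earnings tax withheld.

Earnings Tax: taxable = R$16660.00
  R$1777.00 + 28.7% × (R$16660.00 − R$10600.00) = R$1777.00 + 28.7% × R$6060.00 = R$3516.22
Supplemental (18.6% flat on bonus): 18.6% × R$18500.00 = R$3441.00
Total earnings tax: R$3516.22 + R$3441.00 = R$6957.22

R$6957.22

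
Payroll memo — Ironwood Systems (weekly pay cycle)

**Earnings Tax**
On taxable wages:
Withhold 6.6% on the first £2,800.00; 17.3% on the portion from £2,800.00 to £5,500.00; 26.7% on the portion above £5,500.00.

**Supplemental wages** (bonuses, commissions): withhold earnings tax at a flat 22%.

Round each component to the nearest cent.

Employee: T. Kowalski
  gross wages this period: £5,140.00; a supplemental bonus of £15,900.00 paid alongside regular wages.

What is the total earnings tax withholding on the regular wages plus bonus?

£4,087.62

Earnings Tax: taxable = £5,140.00
  £184.80 + 17.3% × (£5,140.00 − £2,800.00) = £184.80 + 17.3% × £2,340.00 = £589.62
Supplemental (22% flat on bonus): 22% × £15,900.00 = £3,498.00
Total earnings tax: £589.62 + £3,498.00 = £4,087.62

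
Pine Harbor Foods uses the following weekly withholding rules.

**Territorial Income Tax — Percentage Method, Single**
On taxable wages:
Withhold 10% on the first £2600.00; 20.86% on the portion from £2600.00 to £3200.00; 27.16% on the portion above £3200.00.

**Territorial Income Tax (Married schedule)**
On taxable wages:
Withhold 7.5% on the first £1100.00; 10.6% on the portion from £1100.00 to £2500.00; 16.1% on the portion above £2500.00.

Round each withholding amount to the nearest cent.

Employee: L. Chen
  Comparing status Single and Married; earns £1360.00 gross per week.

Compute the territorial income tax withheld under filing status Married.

Territorial Income Tax (Married): taxable = £1360.00
  £82.50 + 10.6% × (£1360.00 − £1100.00) = £82.50 + 10.6% × £260.00 = £110.06

£110.06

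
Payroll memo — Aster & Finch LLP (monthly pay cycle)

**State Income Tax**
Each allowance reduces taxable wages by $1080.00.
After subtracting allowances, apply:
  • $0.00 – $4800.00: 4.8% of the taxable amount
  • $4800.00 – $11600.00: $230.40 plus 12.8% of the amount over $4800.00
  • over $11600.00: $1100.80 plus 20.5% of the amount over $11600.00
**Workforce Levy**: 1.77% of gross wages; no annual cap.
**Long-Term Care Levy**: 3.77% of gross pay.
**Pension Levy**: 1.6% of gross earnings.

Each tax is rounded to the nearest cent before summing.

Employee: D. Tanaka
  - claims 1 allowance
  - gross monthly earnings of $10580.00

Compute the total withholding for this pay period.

State Income Tax: taxable = $10580.00 − 1×$1080.00 = $9500.00
  $230.40 + 12.8% × ($9500.00 − $4800.00) = $230.40 + 12.8% × $4700.00 = $832.00
Workforce Levy: 1.77% × $10580.00 = $187.27
Long-Term Care Levy: 3.77% × $10580.00 = $398.87
Pension Levy: 1.6% × $10580.00 = $169.28
Total: $832.00 + $187.27 + $398.87 + $169.28 = $1587.42

$1587.42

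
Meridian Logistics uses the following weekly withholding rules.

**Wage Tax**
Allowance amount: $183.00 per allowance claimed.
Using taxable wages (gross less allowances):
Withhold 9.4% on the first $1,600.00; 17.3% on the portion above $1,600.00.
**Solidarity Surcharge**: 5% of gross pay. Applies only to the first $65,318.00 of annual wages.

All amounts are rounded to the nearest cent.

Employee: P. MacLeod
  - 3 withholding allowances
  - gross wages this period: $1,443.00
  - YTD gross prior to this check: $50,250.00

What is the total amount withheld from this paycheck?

Wage Tax: taxable = $1,443.00 − 3×$183.00 = $894.00
  9.4% × $894.00 = $84.04
Solidarity Surcharge: 5% × $1,443.00 = $72.15
Total: $84.04 + $72.15 = $156.19

$156.19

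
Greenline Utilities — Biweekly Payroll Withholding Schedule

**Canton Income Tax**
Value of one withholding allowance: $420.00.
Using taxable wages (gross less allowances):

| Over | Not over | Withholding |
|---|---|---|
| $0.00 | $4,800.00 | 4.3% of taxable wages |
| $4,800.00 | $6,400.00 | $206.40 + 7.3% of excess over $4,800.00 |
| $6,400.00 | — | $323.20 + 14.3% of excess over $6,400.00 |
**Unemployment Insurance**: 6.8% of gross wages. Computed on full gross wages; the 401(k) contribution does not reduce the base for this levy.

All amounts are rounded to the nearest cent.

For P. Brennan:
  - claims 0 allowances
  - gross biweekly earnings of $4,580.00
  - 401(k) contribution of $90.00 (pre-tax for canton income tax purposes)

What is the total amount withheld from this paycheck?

Canton Income Tax: taxable = $4,580.00 − $90.00 = $4,490.00
  4.3% × $4,490.00 = $193.07
Unemployment Insurance: 6.8% × $4,580.00 = $311.44
Total: $193.07 + $311.44 = $504.51

$504.51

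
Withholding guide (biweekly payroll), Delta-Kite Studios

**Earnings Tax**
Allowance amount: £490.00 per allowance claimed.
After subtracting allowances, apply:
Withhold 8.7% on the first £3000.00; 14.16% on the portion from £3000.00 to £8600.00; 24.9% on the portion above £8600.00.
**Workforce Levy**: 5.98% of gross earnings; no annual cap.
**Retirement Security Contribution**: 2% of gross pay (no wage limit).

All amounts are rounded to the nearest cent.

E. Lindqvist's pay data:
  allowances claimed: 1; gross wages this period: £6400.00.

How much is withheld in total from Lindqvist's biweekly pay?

£1183.78

Earnings Tax: taxable = £6400.00 − 1×£490.00 = £5910.00
  £261.00 + 14.16% × (£5910.00 − £3000.00) = £261.00 + 14.16% × £2910.00 = £673.06
Workforce Levy: 5.98% × £6400.00 = £382.72
Retirement Security Contribution: 2% × £6400.00 = £128.00
Total: £673.06 + £382.72 + £128.00 = £1183.78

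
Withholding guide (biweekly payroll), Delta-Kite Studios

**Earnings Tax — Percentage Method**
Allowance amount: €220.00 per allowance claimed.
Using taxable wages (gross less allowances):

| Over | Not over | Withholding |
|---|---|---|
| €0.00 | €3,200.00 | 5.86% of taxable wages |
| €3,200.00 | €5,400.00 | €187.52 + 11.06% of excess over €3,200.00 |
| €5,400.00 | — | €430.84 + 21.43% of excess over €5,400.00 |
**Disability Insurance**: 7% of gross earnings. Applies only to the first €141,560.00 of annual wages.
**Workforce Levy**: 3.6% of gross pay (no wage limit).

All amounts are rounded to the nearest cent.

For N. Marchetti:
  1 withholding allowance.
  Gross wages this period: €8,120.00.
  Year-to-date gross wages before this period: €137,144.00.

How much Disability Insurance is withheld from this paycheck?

Disability Insurance: cap €141,560.00 − YTD €137,144.00 = €4,416.00 subject; 7% × €4,416.00 = €309.12

€309.12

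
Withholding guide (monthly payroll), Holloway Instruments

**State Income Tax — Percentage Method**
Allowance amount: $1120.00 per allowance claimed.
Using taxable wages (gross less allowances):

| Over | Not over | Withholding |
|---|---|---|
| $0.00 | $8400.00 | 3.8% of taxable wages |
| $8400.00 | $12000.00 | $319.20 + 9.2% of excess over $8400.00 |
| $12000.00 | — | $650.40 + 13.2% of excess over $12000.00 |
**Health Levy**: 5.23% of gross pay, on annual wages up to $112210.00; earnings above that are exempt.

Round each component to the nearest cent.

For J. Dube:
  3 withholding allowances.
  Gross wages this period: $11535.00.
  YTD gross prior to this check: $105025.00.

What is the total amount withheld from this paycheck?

$686.43

State Income Tax: taxable = $11535.00 − 3×$1120.00 = $8175.00
  3.8% × $8175.00 = $310.65
Health Levy: cap $112210.00 − YTD $105025.00 = $7185.00 subject; 5.23% × $7185.00 = $375.78
Total: $310.65 + $375.78 = $686.43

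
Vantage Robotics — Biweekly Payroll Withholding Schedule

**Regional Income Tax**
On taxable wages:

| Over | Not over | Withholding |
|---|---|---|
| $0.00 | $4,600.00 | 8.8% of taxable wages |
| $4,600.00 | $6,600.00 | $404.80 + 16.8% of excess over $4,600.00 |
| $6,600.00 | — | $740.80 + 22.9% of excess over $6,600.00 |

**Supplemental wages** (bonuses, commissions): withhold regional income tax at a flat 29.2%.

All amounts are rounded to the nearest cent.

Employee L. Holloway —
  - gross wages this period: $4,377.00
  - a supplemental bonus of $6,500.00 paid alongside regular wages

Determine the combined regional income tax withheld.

$2,283.18

Regional Income Tax: taxable = $4,377.00
  8.8% × $4,377.00 = $385.18
Supplemental (29.2% flat on bonus): 29.2% × $6,500.00 = $1,898.00
Total regional income tax: $385.18 + $1,898.00 = $2,283.18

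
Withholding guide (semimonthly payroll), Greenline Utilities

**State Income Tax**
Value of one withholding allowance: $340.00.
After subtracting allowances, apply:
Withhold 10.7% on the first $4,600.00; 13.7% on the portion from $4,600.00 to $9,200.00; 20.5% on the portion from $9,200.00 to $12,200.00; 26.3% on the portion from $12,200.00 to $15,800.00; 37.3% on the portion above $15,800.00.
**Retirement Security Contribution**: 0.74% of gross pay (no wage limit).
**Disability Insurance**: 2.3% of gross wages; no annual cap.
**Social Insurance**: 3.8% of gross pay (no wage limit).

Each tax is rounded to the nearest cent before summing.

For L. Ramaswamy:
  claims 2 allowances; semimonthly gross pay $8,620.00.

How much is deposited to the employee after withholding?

State Income Tax: taxable = $8,620.00 − 2×$340.00 = $7,940.00
  $492.20 + 13.7% × ($7,940.00 − $4,600.00) = $492.20 + 13.7% × $3,340.00 = $949.78
Retirement Security Contribution: 0.74% × $8,620.00 = $63.79
Disability Insurance: 2.3% × $8,620.00 = $198.26
Social Insurance: 3.8% × $8,620.00 = $327.56
Total withheld: $949.78 + $63.79 + $198.26 + $327.56 = $1,539.39
Net pay: $8,620.00 − $1,539.39 = $7,080.61

$7,080.61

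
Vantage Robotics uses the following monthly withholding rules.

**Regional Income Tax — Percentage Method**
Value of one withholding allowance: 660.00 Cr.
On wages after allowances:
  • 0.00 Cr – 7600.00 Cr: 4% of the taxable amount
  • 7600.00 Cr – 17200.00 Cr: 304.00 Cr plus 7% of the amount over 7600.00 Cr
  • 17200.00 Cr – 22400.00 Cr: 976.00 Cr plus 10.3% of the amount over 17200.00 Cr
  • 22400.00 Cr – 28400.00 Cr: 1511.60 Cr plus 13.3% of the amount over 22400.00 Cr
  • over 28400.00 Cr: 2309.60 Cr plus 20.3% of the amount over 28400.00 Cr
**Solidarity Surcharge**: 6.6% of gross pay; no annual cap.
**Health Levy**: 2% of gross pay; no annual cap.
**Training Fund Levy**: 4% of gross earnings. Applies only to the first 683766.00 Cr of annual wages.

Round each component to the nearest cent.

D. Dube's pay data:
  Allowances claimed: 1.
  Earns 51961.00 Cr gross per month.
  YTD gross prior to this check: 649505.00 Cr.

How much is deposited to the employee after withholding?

39163.41 Cr

Regional Income Tax: taxable = 51961.00 Cr − 1×660.00 Cr = 51301.00 Cr
  2309.60 Cr + 20.3% × (51301.00 Cr − 28400.00 Cr) = 2309.60 Cr + 20.3% × 22901.00 Cr = 6958.50 Cr
Solidarity Surcharge: 6.6% × 51961.00 Cr = 3429.43 Cr
Health Levy: 2% × 51961.00 Cr = 1039.22 Cr
Training Fund Levy: cap 683766.00 Cr − YTD 649505.00 Cr = 34261.00 Cr subject; 4% × 34261.00 Cr = 1370.44 Cr
Total withheld: 6958.50 Cr + 3429.43 Cr + 1039.22 Cr + 1370.44 Cr = 12797.59 Cr
Net pay: 51961.00 Cr − 12797.59 Cr = 39163.41 Cr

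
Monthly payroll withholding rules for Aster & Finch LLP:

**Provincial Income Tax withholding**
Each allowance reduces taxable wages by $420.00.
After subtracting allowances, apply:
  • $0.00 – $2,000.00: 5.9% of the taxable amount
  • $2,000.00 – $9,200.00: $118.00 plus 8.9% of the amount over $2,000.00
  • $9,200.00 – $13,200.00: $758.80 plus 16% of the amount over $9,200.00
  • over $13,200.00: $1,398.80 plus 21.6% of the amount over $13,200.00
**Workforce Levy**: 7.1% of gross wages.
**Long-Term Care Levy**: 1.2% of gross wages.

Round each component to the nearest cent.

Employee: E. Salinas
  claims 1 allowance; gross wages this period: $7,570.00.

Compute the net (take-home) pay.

Provincial Income Tax: taxable = $7,570.00 − 1×$420.00 = $7,150.00
  $118.00 + 8.9% × ($7,150.00 − $2,000.00) = $118.00 + 8.9% × $5,150.00 = $576.35
Workforce Levy: 7.1% × $7,570.00 = $537.47
Long-Term Care Levy: 1.2% × $7,570.00 = $90.84
Total withheld: $576.35 + $537.47 + $90.84 = $1,204.66
Net pay: $7,570.00 − $1,204.66 = $6,365.34

$6,365.34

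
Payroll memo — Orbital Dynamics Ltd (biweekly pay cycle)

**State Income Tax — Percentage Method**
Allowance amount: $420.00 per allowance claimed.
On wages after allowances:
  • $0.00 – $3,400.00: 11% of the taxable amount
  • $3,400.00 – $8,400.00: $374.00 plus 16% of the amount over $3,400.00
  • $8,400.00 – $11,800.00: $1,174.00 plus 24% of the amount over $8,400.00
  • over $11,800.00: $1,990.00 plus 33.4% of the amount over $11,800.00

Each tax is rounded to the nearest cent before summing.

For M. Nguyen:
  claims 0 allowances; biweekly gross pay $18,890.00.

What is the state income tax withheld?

State Income Tax: taxable = $18,890.00
  $1,990.00 + 33.4% × ($18,890.00 − $11,800.00) = $1,990.00 + 33.4% × $7,090.00 = $4,358.06

$4,358.06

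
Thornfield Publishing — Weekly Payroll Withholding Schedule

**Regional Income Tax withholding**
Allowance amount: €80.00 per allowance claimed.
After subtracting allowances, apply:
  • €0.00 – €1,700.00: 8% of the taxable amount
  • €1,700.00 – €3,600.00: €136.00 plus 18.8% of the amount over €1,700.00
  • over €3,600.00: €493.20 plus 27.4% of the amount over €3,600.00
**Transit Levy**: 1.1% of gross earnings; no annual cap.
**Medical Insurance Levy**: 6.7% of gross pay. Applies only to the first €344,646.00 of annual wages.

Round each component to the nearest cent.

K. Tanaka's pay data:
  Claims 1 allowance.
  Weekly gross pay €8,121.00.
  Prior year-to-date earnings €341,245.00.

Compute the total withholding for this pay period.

€2,027.23

Regional Income Tax: taxable = €8,121.00 − 1×€80.00 = €8,041.00
  €493.20 + 27.4% × (€8,041.00 − €3,600.00) = €493.20 + 27.4% × €4,441.00 = €1,710.03
Transit Levy: 1.1% × €8,121.00 = €89.33
Medical Insurance Levy: cap €344,646.00 − YTD €341,245.00 = €3,401.00 subject; 6.7% × €3,401.00 = €227.87
Total: €1,710.03 + €89.33 + €227.87 = €2,027.23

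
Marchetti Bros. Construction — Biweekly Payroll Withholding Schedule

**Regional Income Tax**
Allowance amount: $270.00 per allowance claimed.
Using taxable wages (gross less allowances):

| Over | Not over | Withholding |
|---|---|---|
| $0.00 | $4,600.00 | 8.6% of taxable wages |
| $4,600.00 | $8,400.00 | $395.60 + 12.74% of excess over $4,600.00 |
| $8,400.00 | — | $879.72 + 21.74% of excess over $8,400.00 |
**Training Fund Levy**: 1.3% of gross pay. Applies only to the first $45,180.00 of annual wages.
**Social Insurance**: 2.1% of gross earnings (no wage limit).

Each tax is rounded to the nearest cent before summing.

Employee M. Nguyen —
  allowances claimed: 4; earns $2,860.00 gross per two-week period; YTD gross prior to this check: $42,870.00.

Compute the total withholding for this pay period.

$243.17

Regional Income Tax: taxable = $2,860.00 − 4×$270.00 = $1,780.00
  8.6% × $1,780.00 = $153.08
Training Fund Levy: cap $45,180.00 − YTD $42,870.00 = $2,310.00 subject; 1.3% × $2,310.00 = $30.03
Social Insurance: 2.1% × $2,860.00 = $60.06
Total: $153.08 + $30.03 + $60.06 = $243.17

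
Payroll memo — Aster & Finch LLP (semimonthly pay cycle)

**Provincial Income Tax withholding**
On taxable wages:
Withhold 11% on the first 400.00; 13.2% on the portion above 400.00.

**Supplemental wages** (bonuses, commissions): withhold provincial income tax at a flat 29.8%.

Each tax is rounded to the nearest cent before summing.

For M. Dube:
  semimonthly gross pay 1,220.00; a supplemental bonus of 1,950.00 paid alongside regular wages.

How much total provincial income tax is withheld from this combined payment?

733.34

Provincial Income Tax: taxable = 1,220.00
  44.00 + 13.2% × (1,220.00 − 400.00) = 44.00 + 13.2% × 820.00 = 152.24
Supplemental (29.8% flat on bonus): 29.8% × 1,950.00 = 581.10
Total provincial income tax: 152.24 + 581.10 = 733.34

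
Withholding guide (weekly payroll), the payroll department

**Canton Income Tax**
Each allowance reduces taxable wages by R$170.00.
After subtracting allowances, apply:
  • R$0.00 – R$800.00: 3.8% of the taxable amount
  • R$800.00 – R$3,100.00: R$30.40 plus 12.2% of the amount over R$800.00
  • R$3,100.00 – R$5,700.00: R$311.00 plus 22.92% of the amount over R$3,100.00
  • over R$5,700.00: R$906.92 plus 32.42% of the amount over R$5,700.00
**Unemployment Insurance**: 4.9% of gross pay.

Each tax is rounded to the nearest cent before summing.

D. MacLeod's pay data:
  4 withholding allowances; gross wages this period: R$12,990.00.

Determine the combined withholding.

Canton Income Tax: taxable = R$12,990.00 − 4×R$170.00 = R$12,310.00
  R$906.92 + 32.42% × (R$12,310.00 − R$5,700.00) = R$906.92 + 32.42% × R$6,610.00 = R$3,049.88
Unemployment Insurance: 4.9% × R$12,990.00 = R$636.51
Total: R$3,049.88 + R$636.51 = R$3,686.39

R$3,686.39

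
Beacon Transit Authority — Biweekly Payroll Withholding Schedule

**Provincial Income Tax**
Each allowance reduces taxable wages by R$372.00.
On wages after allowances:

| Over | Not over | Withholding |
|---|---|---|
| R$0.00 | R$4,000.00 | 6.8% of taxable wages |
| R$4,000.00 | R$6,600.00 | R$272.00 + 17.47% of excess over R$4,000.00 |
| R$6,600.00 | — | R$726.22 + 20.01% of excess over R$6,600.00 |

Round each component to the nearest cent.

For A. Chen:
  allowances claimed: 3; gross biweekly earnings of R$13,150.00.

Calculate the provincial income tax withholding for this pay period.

R$1,813.56

Provincial Income Tax: taxable = R$13,150.00 − 3×R$372.00 = R$12,034.00
  R$726.22 + 20.01% × (R$12,034.00 − R$6,600.00) = R$726.22 + 20.01% × R$5,434.00 = R$1,813.56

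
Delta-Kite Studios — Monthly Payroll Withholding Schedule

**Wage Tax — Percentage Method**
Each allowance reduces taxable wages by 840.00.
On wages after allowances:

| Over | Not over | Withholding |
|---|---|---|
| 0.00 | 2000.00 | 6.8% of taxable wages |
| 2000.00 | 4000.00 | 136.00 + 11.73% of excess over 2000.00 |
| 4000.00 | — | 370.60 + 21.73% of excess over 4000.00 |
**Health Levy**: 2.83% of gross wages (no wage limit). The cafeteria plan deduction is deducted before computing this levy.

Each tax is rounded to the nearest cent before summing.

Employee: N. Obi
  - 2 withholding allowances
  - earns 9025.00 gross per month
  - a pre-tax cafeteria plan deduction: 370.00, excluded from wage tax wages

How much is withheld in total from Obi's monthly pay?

Wage Tax: taxable = 9025.00 − 370.00 − 2×840.00 = 6975.00
  370.60 + 21.73% × (6975.00 − 4000.00) = 370.60 + 21.73% × 2975.00 = 1017.07
Health Levy: 2.83% × 8655.00 = 244.94
Total: 1017.07 + 244.94 = 1262.01

1262.01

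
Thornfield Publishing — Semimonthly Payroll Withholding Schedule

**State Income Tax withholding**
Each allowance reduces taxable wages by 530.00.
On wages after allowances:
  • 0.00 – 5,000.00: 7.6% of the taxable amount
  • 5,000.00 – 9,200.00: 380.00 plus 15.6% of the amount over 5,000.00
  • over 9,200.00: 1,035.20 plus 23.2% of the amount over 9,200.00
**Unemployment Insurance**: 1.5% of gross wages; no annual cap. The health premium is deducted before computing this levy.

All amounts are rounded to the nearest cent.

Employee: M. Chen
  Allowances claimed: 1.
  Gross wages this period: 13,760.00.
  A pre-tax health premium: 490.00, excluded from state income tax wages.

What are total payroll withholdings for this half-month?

2,055.53

State Income Tax: taxable = 13,760.00 − 490.00 − 1×530.00 = 12,740.00
  1,035.20 + 23.2% × (12,740.00 − 9,200.00) = 1,035.20 + 23.2% × 3,540.00 = 1,856.48
Unemployment Insurance: 1.5% × 13,270.00 = 199.05
Total: 1,856.48 + 199.05 = 2,055.53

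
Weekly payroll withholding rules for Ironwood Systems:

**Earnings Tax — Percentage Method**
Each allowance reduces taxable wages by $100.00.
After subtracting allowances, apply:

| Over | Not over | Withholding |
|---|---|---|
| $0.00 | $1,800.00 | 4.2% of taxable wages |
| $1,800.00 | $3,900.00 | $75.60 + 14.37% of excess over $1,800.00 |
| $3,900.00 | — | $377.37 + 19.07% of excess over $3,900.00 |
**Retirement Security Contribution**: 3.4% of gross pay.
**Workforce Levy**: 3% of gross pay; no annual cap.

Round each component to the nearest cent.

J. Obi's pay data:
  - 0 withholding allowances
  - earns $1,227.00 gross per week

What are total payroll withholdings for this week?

$130.06

Earnings Tax: taxable = $1,227.00
  4.2% × $1,227.00 = $51.53
Retirement Security Contribution: 3.4% × $1,227.00 = $41.72
Workforce Levy: 3% × $1,227.00 = $36.81
Total: $51.53 + $41.72 + $36.81 = $130.06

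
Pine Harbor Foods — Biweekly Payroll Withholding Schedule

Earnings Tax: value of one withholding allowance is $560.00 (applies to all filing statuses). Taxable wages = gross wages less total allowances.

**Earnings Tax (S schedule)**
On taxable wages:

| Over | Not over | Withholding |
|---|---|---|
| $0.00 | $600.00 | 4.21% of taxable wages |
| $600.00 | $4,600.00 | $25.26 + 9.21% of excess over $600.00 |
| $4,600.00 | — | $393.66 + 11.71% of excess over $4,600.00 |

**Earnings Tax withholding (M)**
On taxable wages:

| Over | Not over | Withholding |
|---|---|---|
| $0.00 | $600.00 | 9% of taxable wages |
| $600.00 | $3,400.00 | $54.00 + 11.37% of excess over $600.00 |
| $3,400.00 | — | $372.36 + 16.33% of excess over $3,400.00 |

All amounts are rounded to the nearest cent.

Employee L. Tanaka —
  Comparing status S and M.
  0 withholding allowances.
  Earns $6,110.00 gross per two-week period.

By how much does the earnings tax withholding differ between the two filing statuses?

$244.42

Earnings Tax (S): taxable = $6,110.00
  $393.66 + 11.71% × ($6,110.00 − $4,600.00) = $393.66 + 11.71% × $1,510.00 = $570.48
Earnings Tax (M): taxable = $6,110.00
  $372.36 + 16.33% × ($6,110.00 − $3,400.00) = $372.36 + 16.33% × $2,710.00 = $814.90
Difference: |$570.48 − $814.90| = $244.42 (higher under M)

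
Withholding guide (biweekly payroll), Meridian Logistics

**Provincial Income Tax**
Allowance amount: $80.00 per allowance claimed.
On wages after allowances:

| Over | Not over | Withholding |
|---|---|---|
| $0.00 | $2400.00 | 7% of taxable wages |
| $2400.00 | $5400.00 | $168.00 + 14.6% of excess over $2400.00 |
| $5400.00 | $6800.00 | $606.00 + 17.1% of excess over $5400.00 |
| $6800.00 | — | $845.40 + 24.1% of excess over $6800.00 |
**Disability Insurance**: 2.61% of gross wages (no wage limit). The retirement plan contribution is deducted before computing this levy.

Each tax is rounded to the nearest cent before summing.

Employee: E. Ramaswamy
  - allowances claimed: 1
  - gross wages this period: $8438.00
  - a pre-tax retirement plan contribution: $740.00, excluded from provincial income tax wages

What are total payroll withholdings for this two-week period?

$1243.46

Provincial Income Tax: taxable = $8438.00 − $740.00 − 1×$80.00 = $7618.00
  $845.40 + 24.1% × ($7618.00 − $6800.00) = $845.40 + 24.1% × $818.00 = $1042.54
Disability Insurance: 2.61% × $7698.00 = $200.92
Total: $1042.54 + $200.92 = $1243.46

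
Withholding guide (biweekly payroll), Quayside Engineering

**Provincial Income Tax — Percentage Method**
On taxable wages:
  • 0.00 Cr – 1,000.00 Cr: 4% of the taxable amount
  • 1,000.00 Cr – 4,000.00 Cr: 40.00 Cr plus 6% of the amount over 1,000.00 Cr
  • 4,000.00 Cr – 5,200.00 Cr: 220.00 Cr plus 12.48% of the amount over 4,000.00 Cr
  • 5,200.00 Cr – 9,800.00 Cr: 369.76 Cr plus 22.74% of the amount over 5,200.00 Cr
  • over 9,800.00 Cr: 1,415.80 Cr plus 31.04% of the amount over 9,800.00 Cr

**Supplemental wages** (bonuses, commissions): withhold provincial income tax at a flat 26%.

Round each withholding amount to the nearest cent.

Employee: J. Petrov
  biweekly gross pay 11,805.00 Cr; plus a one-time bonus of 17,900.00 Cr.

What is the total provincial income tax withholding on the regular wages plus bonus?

6,692.15 Cr

Provincial Income Tax: taxable = 11,805.00 Cr
  1,415.80 Cr + 31.04% × (11,805.00 Cr − 9,800.00 Cr) = 1,415.80 Cr + 31.04% × 2,005.00 Cr = 2,038.15 Cr
Supplemental (26% flat on bonus): 26% × 17,900.00 Cr = 4,654.00 Cr
Total provincial income tax: 2,038.15 Cr + 4,654.00 Cr = 6,692.15 Cr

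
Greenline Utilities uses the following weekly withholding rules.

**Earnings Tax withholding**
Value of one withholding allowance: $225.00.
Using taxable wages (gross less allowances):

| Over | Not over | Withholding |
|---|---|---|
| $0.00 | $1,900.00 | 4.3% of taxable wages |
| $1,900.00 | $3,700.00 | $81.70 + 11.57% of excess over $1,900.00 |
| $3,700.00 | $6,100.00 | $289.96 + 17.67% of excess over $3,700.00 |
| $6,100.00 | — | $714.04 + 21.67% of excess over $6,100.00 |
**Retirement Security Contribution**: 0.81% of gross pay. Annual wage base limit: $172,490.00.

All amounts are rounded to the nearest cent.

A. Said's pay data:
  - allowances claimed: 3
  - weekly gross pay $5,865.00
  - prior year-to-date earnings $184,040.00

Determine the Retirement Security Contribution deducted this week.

$0.00

Retirement Security Contribution: YTD $184,040.00 ≥ cap $172,490.00 → $0.00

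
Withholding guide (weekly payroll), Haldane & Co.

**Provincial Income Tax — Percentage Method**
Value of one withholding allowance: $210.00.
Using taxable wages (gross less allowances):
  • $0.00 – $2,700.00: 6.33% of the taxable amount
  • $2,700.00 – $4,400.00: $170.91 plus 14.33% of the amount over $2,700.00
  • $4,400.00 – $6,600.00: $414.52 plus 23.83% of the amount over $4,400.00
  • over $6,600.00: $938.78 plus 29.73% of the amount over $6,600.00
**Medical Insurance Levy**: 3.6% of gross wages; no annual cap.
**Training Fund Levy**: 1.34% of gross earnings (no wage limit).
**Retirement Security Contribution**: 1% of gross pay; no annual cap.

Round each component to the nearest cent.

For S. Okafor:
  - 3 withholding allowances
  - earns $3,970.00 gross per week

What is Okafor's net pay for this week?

$3,471.56

Provincial Income Tax: taxable = $3,970.00 − 3×$210.00 = $3,340.00
  $170.91 + 14.33% × ($3,340.00 − $2,700.00) = $170.91 + 14.33% × $640.00 = $262.62
Medical Insurance Levy: 3.6% × $3,970.00 = $142.92
Training Fund Levy: 1.34% × $3,970.00 = $53.20
Retirement Security Contribution: 1% × $3,970.00 = $39.70
Total withheld: $262.62 + $142.92 + $53.20 + $39.70 = $498.44
Net pay: $3,970.00 − $498.44 = $3,471.56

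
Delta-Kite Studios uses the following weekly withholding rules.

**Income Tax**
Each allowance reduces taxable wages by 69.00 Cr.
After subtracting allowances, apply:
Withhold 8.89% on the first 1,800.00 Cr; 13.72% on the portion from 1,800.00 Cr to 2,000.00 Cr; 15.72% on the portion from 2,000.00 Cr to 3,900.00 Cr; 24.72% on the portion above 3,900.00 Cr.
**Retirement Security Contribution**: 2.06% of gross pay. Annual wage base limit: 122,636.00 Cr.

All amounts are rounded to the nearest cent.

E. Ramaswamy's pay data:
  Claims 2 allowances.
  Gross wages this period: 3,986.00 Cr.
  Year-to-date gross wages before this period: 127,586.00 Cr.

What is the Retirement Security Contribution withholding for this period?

0.00 Cr

Retirement Security Contribution: YTD 127,586.00 Cr ≥ cap 122,636.00 Cr → 0.00 Cr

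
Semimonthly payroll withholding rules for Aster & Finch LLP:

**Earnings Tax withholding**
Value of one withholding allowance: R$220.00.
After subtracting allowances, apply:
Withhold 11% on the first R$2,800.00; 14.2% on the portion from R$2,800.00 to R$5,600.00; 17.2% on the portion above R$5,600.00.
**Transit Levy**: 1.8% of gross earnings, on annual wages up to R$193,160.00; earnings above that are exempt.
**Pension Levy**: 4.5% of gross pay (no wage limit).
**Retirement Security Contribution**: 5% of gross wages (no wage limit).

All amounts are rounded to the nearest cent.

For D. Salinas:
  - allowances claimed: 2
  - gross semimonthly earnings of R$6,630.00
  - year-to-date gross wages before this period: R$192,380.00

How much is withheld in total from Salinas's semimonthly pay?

R$1,450.97

Earnings Tax: taxable = R$6,630.00 − 2×R$220.00 = R$6,190.00
  R$705.60 + 17.2% × (R$6,190.00 − R$5,600.00) = R$705.60 + 17.2% × R$590.00 = R$807.08
Transit Levy: cap R$193,160.00 − YTD R$192,380.00 = R$780.00 subject; 1.8% × R$780.00 = R$14.04
Pension Levy: 4.5% × R$6,630.00 = R$298.35
Retirement Security Contribution: 5% × R$6,630.00 = R$331.50
Total: R$807.08 + R$14.04 + R$298.35 + R$331.50 = R$1,450.97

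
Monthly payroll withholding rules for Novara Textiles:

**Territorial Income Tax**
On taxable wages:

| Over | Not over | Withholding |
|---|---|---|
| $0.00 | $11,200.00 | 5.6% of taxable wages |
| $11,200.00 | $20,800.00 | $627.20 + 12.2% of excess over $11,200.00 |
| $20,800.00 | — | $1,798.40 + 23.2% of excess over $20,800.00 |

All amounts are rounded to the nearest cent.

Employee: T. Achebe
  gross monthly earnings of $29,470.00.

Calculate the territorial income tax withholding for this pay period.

Territorial Income Tax: taxable = $29,470.00
  $1,798.40 + 23.2% × ($29,470.00 − $20,800.00) = $1,798.40 + 23.2% × $8,670.00 = $3,809.84

$3,809.84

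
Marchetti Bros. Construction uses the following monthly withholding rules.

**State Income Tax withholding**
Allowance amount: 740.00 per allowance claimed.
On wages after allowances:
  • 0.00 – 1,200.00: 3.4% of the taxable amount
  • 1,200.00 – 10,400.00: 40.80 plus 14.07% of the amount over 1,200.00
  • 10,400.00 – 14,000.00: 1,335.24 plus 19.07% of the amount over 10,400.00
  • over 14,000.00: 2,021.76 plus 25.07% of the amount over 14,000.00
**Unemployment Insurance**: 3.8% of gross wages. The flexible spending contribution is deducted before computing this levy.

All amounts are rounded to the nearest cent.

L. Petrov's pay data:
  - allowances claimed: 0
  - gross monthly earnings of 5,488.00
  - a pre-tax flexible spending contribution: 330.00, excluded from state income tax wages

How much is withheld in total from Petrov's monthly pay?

793.69

State Income Tax: taxable = 5,488.00 − 330.00 = 5,158.00
  40.80 + 14.07% × (5,158.00 − 1,200.00) = 40.80 + 14.07% × 3,958.00 = 597.69
Unemployment Insurance: 3.8% × 5,158.00 = 196.00
Total: 597.69 + 196.00 = 793.69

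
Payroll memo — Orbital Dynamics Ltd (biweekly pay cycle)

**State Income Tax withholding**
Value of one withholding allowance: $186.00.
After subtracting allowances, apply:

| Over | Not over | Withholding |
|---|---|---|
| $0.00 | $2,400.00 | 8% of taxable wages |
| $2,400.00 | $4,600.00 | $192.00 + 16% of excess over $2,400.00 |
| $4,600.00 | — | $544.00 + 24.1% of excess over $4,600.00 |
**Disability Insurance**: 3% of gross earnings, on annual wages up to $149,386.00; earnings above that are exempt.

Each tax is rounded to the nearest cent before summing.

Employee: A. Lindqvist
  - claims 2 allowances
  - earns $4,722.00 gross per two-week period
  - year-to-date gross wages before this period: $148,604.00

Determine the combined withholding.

State Income Tax: taxable = $4,722.00 − 2×$186.00 = $4,350.00
  $192.00 + 16% × ($4,350.00 − $2,400.00) = $192.00 + 16% × $1,950.00 = $504.00
Disability Insurance: cap $149,386.00 − YTD $148,604.00 = $782.00 subject; 3% × $782.00 = $23.46
Total: $504.00 + $23.46 = $527.46

$527.46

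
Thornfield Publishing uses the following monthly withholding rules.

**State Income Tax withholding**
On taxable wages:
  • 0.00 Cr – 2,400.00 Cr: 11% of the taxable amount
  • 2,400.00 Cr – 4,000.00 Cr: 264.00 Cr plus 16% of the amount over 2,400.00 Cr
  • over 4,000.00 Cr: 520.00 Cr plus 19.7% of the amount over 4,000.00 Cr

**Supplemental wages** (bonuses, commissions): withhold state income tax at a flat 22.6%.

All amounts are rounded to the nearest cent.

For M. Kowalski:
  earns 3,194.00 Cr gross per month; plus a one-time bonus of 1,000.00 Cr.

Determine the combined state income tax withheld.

State Income Tax: taxable = 3,194.00 Cr
  264.00 Cr + 16% × (3,194.00 Cr − 2,400.00 Cr) = 264.00 Cr + 16% × 794.00 Cr = 391.04 Cr
Supplemental (22.6% flat on bonus): 22.6% × 1,000.00 Cr = 226.00 Cr
Total state income tax: 391.04 Cr + 226.00 Cr = 617.04 Cr

617.04 Cr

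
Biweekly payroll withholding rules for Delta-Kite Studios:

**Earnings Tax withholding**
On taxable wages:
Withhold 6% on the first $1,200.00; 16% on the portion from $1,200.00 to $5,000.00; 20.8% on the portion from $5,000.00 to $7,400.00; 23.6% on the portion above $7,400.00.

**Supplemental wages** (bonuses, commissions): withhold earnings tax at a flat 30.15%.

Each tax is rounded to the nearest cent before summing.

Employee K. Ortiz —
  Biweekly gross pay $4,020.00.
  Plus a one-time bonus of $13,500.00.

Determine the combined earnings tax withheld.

Earnings Tax: taxable = $4,020.00
  $72.00 + 16% × ($4,020.00 − $1,200.00) = $72.00 + 16% × $2,820.00 = $523.20
Supplemental (30.15% flat on bonus): 30.15% × $13,500.00 = $4,070.25
Total earnings tax: $523.20 + $4,070.25 = $4,593.45

$4,593.45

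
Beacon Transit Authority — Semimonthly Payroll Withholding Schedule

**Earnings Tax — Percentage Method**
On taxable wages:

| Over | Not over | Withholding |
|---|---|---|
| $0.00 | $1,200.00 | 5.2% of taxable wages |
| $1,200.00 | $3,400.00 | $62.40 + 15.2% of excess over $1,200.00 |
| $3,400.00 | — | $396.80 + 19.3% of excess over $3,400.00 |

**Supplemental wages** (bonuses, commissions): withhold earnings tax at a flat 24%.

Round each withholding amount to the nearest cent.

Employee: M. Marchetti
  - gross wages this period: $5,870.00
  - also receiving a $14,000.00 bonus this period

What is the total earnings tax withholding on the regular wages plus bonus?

Earnings Tax: taxable = $5,870.00
  $396.80 + 19.3% × ($5,870.00 − $3,400.00) = $396.80 + 19.3% × $2,470.00 = $873.51
Supplemental (24% flat on bonus): 24% × $14,000.00 = $3,360.00
Total earnings tax: $873.51 + $3,360.00 = $4,233.51

$4,233.51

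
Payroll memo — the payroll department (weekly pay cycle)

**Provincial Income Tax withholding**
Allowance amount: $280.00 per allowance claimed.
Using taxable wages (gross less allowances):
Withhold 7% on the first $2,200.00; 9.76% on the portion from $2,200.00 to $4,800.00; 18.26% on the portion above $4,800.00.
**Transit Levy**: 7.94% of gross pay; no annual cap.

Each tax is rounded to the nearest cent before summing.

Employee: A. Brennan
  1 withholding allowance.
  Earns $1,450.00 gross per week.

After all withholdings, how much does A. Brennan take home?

Provincial Income Tax: taxable = $1,450.00 − 1×$280.00 = $1,170.00
  7% × $1,170.00 = $81.90
Transit Levy: 7.94% × $1,450.00 = $115.13
Total withheld: $81.90 + $115.13 = $197.03
Net pay: $1,450.00 − $197.03 = $1,252.97

$1,252.97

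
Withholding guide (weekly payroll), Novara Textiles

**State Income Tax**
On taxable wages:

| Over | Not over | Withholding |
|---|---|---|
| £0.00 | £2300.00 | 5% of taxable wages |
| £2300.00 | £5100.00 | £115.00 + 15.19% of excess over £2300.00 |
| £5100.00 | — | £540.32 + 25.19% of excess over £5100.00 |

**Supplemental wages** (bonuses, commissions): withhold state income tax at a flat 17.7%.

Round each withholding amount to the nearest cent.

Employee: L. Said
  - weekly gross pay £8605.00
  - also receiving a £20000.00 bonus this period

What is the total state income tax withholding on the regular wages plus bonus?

£4963.23

State Income Tax: taxable = £8605.00
  £540.32 + 25.19% × (£8605.00 − £5100.00) = £540.32 + 25.19% × £3505.00 = £1423.23
Supplemental (17.7% flat on bonus): 17.7% × £20000.00 = £3540.00
Total state income tax: £1423.23 + £3540.00 = £4963.23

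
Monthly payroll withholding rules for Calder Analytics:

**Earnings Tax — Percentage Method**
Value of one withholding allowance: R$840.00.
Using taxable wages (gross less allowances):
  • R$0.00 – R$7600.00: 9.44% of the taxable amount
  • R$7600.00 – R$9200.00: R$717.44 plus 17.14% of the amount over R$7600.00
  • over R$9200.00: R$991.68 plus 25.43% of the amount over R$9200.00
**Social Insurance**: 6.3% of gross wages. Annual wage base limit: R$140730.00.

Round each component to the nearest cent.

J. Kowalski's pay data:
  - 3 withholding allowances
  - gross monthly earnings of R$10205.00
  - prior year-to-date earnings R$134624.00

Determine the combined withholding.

Earnings Tax: taxable = R$10205.00 − 3×R$840.00 = R$7685.00
  R$717.44 + 17.14% × (R$7685.00 − R$7600.00) = R$717.44 + 17.14% × R$85.00 = R$732.01
Social Insurance: cap R$140730.00 − YTD R$134624.00 = R$6106.00 subject; 6.3% × R$6106.00 = R$384.68
Total: R$732.01 + R$384.68 = R$1116.69

R$1116.69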